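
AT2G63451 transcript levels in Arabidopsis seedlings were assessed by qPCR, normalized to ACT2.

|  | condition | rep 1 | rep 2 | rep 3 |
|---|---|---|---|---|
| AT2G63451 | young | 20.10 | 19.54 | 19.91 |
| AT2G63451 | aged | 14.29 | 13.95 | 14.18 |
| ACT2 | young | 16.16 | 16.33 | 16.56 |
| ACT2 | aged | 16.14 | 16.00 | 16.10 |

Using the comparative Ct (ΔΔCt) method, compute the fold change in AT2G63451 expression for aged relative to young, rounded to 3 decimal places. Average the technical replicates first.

Mean Ct: AT2G63451 young 19.850; AT2G63451 aged 14.140; ACT2 young 16.350; ACT2 aged 16.080
ΔCt(young) = 19.850 − 16.350 = 3.500
ΔCt(aged) = 14.140 − 16.080 = -1.940
ΔΔCt = -1.940 − 3.500 = -5.440
Fold change = 2^(−(-5.440)) = 2^5.440 = 43.4113

43.411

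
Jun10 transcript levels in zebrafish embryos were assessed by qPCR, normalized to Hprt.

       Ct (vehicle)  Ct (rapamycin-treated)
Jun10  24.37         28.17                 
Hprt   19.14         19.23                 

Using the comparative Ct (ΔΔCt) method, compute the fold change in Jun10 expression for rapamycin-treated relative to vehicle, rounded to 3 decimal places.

0.076

ΔCt(vehicle) = 24.370 − 19.140 = 5.230
ΔCt(rapamycin-treated) = 28.170 − 19.230 = 8.940
ΔΔCt = 8.940 − 5.230 = 3.710
Fold change = 2^(−3.710) = 0.0764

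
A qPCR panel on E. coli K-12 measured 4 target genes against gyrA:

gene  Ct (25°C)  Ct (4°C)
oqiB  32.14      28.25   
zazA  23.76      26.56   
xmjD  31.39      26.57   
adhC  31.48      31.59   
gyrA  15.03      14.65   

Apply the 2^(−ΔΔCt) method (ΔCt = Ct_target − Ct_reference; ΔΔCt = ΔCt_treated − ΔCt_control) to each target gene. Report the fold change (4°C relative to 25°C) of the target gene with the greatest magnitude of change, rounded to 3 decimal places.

21.706

oqiB: ΔΔCt = (28.25−14.65) − (32.14−15.03) = 13.60 − 17.11 = -3.51; fold change = 2^3.51 = 11.392
zazA: ΔΔCt = (26.56−14.65) − (23.76−15.03) = 11.91 − 8.73 = 3.18; fold change = 2^-3.18 = 0.110
xmjD: ΔΔCt = (26.57−14.65) − (31.39−15.03) = 11.92 − 16.36 = -4.44; fold change = 2^4.44 = 21.706
adhC: ΔΔCt = (31.59−14.65) − (31.48−15.03) = 16.94 − 16.45 = 0.49; fold change = 2^-0.49 = 0.712
xmjD has the largest |ΔΔCt| = 4.44.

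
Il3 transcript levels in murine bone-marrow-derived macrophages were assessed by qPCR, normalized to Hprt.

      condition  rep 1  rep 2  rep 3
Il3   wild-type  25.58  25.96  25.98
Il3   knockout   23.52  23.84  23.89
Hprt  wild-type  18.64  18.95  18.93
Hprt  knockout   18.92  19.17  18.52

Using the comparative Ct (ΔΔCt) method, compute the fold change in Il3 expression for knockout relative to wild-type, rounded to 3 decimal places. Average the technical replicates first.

4.347

Mean Ct: Il3 wild-type 25.840; Il3 knockout 23.750; Hprt wild-type 18.840; Hprt knockout 18.870
ΔCt(wild-type) = 25.840 − 18.840 = 7.000
ΔCt(knockout) = 23.750 − 18.870 = 4.880
ΔΔCt = 4.880 − 7.000 = -2.120
Fold change = 2^(−(-2.120)) = 2^2.120 = 4.3469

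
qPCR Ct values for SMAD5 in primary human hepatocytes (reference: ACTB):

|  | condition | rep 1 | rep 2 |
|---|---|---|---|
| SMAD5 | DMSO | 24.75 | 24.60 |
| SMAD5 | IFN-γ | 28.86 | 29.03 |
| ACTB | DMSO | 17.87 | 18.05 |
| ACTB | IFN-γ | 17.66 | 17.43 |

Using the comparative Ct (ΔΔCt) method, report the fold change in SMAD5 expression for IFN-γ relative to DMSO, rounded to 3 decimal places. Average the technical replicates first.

0.039

Mean Ct: SMAD5 DMSO 24.675; SMAD5 IFN-γ 28.945; ACTB DMSO 17.960; ACTB IFN-γ 17.545
ΔCt(DMSO) = 24.675 − 17.960 = 6.715
ΔCt(IFN-γ) = 28.945 − 17.545 = 11.400
ΔΔCt = 11.400 − 6.715 = 4.685
Fold change = 2^(−4.685) = 0.0389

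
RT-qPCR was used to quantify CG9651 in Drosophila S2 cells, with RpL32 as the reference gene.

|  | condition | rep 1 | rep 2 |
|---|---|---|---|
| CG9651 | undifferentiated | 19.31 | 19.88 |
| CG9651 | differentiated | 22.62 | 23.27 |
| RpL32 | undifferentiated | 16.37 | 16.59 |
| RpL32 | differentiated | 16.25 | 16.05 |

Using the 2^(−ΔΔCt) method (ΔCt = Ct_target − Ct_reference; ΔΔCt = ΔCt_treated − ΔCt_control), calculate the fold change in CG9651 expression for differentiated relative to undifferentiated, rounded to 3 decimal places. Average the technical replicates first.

0.078

Mean Ct: CG9651 undifferentiated 19.595; CG9651 differentiated 22.945; RpL32 undifferentiated 16.480; RpL32 differentiated 16.150
ΔCt(undifferentiated) = 19.595 − 16.480 = 3.115
ΔCt(differentiated) = 22.945 − 16.150 = 6.795
ΔΔCt = 6.795 − 3.115 = 3.680
Fold change = 2^(−3.680) = 0.0780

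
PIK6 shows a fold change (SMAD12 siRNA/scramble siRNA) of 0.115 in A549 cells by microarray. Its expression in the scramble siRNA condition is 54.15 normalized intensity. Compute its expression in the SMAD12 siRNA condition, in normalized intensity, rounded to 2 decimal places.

SMAD12 siRNA expression = 54.15 × 0.115 = 6.23

6.23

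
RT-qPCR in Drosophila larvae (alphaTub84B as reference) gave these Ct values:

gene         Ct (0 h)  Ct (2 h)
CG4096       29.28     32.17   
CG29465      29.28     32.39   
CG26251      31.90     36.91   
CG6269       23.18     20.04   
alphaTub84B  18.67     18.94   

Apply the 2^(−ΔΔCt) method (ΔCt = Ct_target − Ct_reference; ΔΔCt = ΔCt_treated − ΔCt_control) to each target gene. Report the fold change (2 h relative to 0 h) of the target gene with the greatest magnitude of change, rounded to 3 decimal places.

0.037

CG4096: ΔΔCt = (32.17−18.94) − (29.28−18.67) = 13.23 − 10.61 = 2.62; fold change = 2^-2.62 = 0.163
CG29465: ΔΔCt = (32.39−18.94) − (29.28−18.67) = 13.45 − 10.61 = 2.84; fold change = 2^-2.84 = 0.140
CG26251: ΔΔCt = (36.91−18.94) − (31.90−18.67) = 17.97 − 13.23 = 4.74; fold change = 2^-4.74 = 0.037
CG6269: ΔΔCt = (20.04−18.94) − (23.18−18.67) = 1.10 − 4.51 = -3.41; fold change = 2^3.41 = 10.629
CG26251 has the largest |ΔΔCt| = 4.74.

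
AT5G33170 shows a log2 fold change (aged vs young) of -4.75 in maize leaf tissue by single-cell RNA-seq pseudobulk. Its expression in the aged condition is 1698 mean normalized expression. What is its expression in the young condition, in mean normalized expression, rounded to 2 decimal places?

Fold change = 2^(-4.75) = 0.0372
young expression = 1698 / 0.0372 = 45690.95

45690.95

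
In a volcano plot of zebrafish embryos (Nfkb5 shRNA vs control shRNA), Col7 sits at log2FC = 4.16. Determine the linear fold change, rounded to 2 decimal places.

Fold change = 2^(4.16) = 17.877

17.88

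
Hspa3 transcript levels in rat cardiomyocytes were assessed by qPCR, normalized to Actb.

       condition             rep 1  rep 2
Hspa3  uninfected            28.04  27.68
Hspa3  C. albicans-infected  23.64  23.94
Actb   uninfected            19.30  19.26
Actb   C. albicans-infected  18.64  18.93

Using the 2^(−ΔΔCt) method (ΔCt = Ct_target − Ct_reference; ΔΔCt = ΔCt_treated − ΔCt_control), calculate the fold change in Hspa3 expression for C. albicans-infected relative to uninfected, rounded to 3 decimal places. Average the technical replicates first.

11.917

Mean Ct: Hspa3 uninfected 27.860; Hspa3 C. albicans-infected 23.790; Actb uninfected 19.280; Actb C. albicans-infected 18.785
ΔCt(uninfected) = 27.860 − 19.280 = 8.580
ΔCt(C. albicans-infected) = 23.790 − 18.785 = 5.005
ΔΔCt = 5.005 − 8.580 = -3.575
Fold change = 2^(−(-3.575)) = 2^3.575 = 11.9174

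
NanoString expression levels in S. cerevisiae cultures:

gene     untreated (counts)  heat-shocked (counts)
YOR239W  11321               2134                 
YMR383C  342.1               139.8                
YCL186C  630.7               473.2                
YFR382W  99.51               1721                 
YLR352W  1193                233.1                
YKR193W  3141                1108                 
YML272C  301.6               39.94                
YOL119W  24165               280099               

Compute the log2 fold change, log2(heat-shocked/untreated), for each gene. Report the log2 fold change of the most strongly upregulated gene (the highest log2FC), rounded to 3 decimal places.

log2(2134/11321) = -2.407  (YOR239W)
log2(139.8/342.1) = -1.291  (YMR383C)
log2(473.2/630.7) = -0.415  (YCL186C)
log2(1721/99.51) = 4.112  (YFR382W)
log2(233.1/1193) = -2.356  (YLR352W)
log2(1108/3141) = -1.503  (YKR193W)
log2(39.94/301.6) = -2.917  (YML272C)
log2(280099/24165) = 3.535  (YOL119W)
YFR382W is most strongly upregulated.

4.112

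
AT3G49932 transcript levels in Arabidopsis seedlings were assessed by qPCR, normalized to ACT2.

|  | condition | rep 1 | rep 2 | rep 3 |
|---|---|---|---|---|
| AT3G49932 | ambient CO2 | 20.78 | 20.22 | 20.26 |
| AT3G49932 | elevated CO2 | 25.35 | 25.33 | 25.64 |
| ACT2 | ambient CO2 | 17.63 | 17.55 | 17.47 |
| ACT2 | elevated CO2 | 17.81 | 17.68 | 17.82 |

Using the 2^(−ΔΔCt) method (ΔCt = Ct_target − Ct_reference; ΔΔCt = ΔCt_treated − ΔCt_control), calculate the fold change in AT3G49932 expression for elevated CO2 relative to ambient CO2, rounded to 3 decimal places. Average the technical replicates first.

0.036

Mean Ct: AT3G49932 ambient CO2 20.420; AT3G49932 elevated CO2 25.440; ACT2 ambient CO2 17.550; ACT2 elevated CO2 17.770
ΔCt(ambient CO2) = 20.420 − 17.550 = 2.870
ΔCt(elevated CO2) = 25.440 − 17.770 = 7.670
ΔΔCt = 7.670 − 2.870 = 4.800
Fold change = 2^(−4.800) = 0.0359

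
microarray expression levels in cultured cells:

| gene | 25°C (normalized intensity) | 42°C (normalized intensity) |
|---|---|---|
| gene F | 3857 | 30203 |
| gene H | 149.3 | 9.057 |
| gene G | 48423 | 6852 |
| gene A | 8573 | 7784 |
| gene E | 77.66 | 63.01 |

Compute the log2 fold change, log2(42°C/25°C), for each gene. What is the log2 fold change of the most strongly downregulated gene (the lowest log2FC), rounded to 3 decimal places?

log2(30203/3857) = 2.969  (gene F)
log2(9.057/149.3) = -4.043  (gene H)
log2(6852/48423) = -2.821  (gene G)
log2(7784/8573) = -0.139  (gene A)
log2(63.01/77.66) = -0.302  (gene E)
gene H is most strongly downregulated.

-4.043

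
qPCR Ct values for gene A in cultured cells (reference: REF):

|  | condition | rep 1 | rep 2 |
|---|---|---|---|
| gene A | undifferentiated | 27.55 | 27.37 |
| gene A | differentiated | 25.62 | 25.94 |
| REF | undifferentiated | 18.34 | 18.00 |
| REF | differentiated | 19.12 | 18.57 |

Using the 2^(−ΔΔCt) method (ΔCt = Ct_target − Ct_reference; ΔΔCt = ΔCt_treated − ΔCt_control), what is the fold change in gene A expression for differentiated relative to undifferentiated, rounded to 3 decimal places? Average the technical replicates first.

5.116

Mean Ct: gene A undifferentiated 27.460; gene A differentiated 25.780; REF undifferentiated 18.170; REF differentiated 18.845
ΔCt(undifferentiated) = 27.460 − 18.170 = 9.290
ΔCt(differentiated) = 25.780 − 18.845 = 6.935
ΔΔCt = 6.935 − 9.290 = -2.355
Fold change = 2^(−(-2.355)) = 2^2.355 = 5.1159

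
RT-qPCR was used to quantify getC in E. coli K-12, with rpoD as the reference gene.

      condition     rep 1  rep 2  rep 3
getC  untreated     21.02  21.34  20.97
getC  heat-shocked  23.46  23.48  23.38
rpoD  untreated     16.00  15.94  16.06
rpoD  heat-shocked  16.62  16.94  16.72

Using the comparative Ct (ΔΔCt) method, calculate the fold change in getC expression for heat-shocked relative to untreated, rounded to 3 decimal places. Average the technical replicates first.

0.337

Mean Ct: getC untreated 21.110; getC heat-shocked 23.440; rpoD untreated 16.000; rpoD heat-shocked 16.760
ΔCt(untreated) = 21.110 − 16.000 = 5.110
ΔCt(heat-shocked) = 23.440 − 16.760 = 6.680
ΔΔCt = 6.680 − 5.110 = 1.570
Fold change = 2^(−1.570) = 0.3368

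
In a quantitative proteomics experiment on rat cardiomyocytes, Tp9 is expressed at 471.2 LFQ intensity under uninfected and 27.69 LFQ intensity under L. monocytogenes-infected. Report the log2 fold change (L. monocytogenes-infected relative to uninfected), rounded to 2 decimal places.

Fold change = 27.69 / 471.2 = 0.0588
log2(0.0588) = -4.089

-4.09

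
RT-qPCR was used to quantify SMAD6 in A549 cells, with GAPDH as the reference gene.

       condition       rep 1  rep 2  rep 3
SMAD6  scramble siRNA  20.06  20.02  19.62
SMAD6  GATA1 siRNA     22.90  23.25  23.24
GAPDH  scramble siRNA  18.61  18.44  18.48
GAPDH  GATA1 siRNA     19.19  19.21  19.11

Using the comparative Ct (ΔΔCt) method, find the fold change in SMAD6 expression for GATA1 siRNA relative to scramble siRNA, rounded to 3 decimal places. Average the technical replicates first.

0.168

Mean Ct: SMAD6 scramble siRNA 19.900; SMAD6 GATA1 siRNA 23.130; GAPDH scramble siRNA 18.510; GAPDH GATA1 siRNA 19.170
ΔCt(scramble siRNA) = 19.900 − 18.510 = 1.390
ΔCt(GATA1 siRNA) = 23.130 − 19.170 = 3.960
ΔΔCt = 3.960 − 1.390 = 2.570
Fold change = 2^(−2.570) = 0.1684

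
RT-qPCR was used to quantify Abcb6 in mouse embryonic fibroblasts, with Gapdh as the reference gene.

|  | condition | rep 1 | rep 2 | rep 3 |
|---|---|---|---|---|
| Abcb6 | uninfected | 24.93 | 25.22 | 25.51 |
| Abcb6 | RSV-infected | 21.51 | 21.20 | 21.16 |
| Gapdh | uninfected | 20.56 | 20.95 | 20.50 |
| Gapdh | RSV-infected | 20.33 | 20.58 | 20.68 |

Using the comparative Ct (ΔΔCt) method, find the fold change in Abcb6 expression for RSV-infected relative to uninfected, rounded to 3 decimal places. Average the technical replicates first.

Mean Ct: Abcb6 uninfected 25.220; Abcb6 RSV-infected 21.290; Gapdh uninfected 20.670; Gapdh RSV-infected 20.530
ΔCt(uninfected) = 25.220 − 20.670 = 4.550
ΔCt(RSV-infected) = 21.290 − 20.530 = 0.760
ΔΔCt = 0.760 − 4.550 = -3.790
Fold change = 2^(−(-3.790)) = 2^3.790 = 13.8326

13.833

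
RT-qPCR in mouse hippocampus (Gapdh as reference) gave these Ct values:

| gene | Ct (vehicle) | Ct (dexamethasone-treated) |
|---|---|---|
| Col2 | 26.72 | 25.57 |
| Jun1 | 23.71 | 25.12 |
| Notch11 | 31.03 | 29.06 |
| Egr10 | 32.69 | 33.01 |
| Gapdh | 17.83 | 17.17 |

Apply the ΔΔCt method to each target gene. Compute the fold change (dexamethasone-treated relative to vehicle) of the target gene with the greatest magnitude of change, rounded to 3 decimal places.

Col2: ΔΔCt = (25.57−17.17) − (26.72−17.83) = 8.40 − 8.89 = -0.49; fold change = 2^0.49 = 1.404
Jun1: ΔΔCt = (25.12−17.17) − (23.71−17.83) = 7.95 − 5.88 = 2.07; fold change = 2^-2.07 = 0.238
Notch11: ΔΔCt = (29.06−17.17) − (31.03−17.83) = 11.89 − 13.20 = -1.31; fold change = 2^1.31 = 2.479
Egr10: ΔΔCt = (33.01−17.17) − (32.69−17.83) = 15.84 − 14.86 = 0.98; fold change = 2^-0.98 = 0.507
Jun1 has the largest |ΔΔCt| = 2.07.

0.238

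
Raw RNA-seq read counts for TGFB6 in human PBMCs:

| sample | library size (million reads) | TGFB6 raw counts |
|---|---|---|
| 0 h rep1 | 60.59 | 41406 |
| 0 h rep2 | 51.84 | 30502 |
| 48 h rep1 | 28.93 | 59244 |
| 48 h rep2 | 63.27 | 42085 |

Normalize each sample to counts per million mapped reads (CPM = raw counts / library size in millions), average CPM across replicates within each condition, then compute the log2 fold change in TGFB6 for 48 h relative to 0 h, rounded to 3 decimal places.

CPM(0 h rep1) = 41406 / 60.59 = 683.3801
CPM(0 h rep2) = 30502 / 51.84 = 588.3873
CPM(48 h rep1) = 59244 / 28.93 = 2047.8396
CPM(48 h rep2) = 42085 / 63.27 = 665.1652
mean CPM(0 h) = 635.8837; mean CPM(48 h) = 1356.5024
Fold change = 1356.5024 / 635.8837 = 2.13326
log2(2.13326) = 1.0931

1.093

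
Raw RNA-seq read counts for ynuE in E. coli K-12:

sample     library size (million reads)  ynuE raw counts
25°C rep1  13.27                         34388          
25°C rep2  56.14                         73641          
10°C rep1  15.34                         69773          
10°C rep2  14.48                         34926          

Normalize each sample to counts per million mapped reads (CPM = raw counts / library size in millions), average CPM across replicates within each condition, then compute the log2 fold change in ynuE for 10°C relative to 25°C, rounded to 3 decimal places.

CPM(25°C rep1) = 34388 / 13.27 = 2591.4092
CPM(25°C rep2) = 73641 / 56.14 = 1311.7385
CPM(10°C rep1) = 69773 / 15.34 = 4548.4355
CPM(10°C rep2) = 34926 / 14.48 = 2412.0166
mean CPM(25°C) = 1951.5739; mean CPM(10°C) = 3480.2260
Fold change = 3480.2260 / 1951.5739 = 1.78329
log2(1.78329) = 0.8345

0.835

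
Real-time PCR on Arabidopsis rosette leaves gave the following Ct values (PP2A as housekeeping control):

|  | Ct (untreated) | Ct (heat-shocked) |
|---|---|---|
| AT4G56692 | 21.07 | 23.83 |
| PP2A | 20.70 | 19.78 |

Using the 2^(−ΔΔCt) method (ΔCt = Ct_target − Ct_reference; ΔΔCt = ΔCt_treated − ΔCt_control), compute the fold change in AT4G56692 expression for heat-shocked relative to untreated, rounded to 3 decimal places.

0.078

ΔCt(untreated) = 21.070 − 20.700 = 0.370
ΔCt(heat-shocked) = 23.830 − 19.780 = 4.050
ΔΔCt = 4.050 − 0.370 = 3.680
Fold change = 2^(−3.680) = 0.0780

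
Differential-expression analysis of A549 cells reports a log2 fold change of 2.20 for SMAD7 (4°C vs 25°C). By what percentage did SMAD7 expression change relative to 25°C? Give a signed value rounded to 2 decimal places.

359.48%

Fold change = 2^(2.20) = 4.5948
Percent change = (FC − 1) × 100% = (4.5948 − 1) × 100 = 359.48%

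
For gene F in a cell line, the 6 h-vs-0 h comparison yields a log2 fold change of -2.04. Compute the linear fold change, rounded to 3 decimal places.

Fold change = 2^(-2.04) = 0.2432
That is, gene F drops to 24.3% of the 0 h level.

0.243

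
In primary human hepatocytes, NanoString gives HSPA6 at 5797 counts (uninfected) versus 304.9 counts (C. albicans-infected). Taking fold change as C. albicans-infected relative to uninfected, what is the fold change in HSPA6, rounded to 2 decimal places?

0.05

Fold change = 304.9 / 5797 = 0.053
HSPA6 is downregulated.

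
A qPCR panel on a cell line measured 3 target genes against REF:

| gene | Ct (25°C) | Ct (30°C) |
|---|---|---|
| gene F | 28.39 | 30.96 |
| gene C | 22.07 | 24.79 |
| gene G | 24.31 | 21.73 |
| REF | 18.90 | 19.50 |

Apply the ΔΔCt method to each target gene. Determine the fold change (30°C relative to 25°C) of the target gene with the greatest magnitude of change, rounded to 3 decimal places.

gene F: ΔΔCt = (30.96−19.50) − (28.39−18.90) = 11.46 − 9.49 = 1.97; fold change = 2^-1.97 = 0.255
gene C: ΔΔCt = (24.79−19.50) − (22.07−18.90) = 5.29 − 3.17 = 2.12; fold change = 2^-2.12 = 0.230
gene G: ΔΔCt = (21.73−19.50) − (24.31−18.90) = 2.23 − 5.41 = -3.18; fold change = 2^3.18 = 9.063
gene G has the largest |ΔΔCt| = 3.18.

9.063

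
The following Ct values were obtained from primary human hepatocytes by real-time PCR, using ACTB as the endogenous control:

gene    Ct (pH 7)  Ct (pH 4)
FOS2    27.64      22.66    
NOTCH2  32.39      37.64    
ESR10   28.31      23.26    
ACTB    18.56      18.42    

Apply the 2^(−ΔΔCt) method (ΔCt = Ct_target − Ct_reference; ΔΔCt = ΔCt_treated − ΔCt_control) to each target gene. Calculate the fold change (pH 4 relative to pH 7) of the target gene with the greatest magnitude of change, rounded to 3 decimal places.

0.024

FOS2: ΔΔCt = (22.66−18.42) − (27.64−18.56) = 4.24 − 9.08 = -4.84; fold change = 2^4.84 = 28.641
NOTCH2: ΔΔCt = (37.64−18.42) − (32.39−18.56) = 19.22 − 13.83 = 5.39; fold change = 2^-5.39 = 0.024
ESR10: ΔΔCt = (23.26−18.42) − (28.31−18.56) = 4.84 − 9.75 = -4.91; fold change = 2^4.91 = 30.065
NOTCH2 has the largest |ΔΔCt| = 5.39.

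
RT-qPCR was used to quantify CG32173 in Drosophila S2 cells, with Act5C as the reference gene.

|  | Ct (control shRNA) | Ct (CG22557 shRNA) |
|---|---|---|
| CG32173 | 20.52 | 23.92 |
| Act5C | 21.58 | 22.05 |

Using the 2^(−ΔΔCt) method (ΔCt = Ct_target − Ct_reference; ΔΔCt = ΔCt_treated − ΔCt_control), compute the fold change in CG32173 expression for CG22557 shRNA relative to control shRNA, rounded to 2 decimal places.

0.13

ΔCt(control shRNA) = 20.520 − 21.580 = -1.060
ΔCt(CG22557 shRNA) = 23.920 − 22.050 = 1.870
ΔΔCt = 1.870 − (-1.060) = 2.930
Fold change = 2^(−2.930) = 0.131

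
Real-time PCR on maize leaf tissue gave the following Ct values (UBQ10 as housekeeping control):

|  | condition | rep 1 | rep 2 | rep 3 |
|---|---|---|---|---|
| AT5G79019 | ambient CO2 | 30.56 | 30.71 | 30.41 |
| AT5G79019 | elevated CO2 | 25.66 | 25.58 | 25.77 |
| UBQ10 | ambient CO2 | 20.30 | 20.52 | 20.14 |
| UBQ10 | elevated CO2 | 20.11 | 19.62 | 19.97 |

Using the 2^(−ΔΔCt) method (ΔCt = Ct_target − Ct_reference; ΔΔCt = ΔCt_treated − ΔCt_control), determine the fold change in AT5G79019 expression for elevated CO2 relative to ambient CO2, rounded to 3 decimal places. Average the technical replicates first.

22.162

Mean Ct: AT5G79019 ambient CO2 30.560; AT5G79019 elevated CO2 25.670; UBQ10 ambient CO2 20.320; UBQ10 elevated CO2 19.900
ΔCt(ambient CO2) = 30.560 − 20.320 = 10.240
ΔCt(elevated CO2) = 25.670 − 19.900 = 5.770
ΔΔCt = 5.770 − 10.240 = -4.470
Fold change = 2^(−(-4.470)) = 2^4.470 = 22.1618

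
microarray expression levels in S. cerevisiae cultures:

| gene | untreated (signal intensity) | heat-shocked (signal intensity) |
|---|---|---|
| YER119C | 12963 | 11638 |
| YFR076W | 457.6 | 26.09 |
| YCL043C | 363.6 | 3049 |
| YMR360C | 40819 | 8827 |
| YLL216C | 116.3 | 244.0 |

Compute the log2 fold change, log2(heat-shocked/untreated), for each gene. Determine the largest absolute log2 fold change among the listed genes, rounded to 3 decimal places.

log2(11638/12963) = -0.156  (YER119C)
log2(26.09/457.6) = -4.133  (YFR076W)
log2(3049/363.6) = 3.068  (YCL043C)
log2(8827/40819) = -2.209  (YMR360C)
log2(244.0/116.3) = 1.069  (YLL216C)
The largest magnitude belongs to YFR076W.

4.133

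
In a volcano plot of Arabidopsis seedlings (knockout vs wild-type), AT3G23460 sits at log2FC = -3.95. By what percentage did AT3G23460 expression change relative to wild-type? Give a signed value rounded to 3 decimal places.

Fold change = 2^(-3.95) = 0.0647
Percent change = (FC − 1) × 100% = (0.0647 − 1) × 100 = -93.530%

-93.530%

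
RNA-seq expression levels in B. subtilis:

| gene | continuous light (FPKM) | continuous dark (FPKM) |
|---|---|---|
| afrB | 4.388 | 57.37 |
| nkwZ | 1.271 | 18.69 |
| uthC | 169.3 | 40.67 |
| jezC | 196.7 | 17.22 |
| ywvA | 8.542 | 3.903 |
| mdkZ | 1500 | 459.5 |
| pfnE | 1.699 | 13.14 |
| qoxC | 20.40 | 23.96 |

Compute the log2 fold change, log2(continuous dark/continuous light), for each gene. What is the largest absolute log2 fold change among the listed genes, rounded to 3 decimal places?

log2(57.37/4.388) = 3.709  (afrB)
log2(18.69/1.271) = 3.878  (nkwZ)
log2(40.67/169.3) = -2.058  (uthC)
log2(17.22/196.7) = -3.514  (jezC)
log2(3.903/8.542) = -1.130  (ywvA)
log2(459.5/1500) = -1.707  (mdkZ)
log2(13.14/1.699) = 2.951  (pfnE)
log2(23.96/20.40) = 0.232  (qoxC)
The largest magnitude belongs to nkwZ.

3.878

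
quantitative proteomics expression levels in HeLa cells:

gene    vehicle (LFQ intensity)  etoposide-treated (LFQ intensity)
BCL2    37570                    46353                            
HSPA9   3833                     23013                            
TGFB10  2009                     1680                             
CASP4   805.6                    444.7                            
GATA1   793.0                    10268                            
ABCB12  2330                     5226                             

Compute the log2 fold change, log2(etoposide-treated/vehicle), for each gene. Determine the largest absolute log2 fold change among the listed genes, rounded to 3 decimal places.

log2(46353/37570) = 0.303  (BCL2)
log2(23013/3833) = 2.586  (HSPA9)
log2(1680/2009) = -0.258  (TGFB10)
log2(444.7/805.6) = -0.857  (CASP4)
log2(10268/793.0) = 3.695  (GATA1)
log2(5226/2330) = 1.165  (ABCB12)
The largest magnitude belongs to GATA1.

3.695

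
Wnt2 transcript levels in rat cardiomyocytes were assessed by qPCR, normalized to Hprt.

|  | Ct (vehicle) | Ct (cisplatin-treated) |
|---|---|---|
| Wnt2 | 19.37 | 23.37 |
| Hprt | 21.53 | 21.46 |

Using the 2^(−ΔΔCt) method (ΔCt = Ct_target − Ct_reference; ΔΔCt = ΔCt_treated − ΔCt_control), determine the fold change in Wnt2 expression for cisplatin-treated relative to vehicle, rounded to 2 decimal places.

ΔCt(vehicle) = 19.370 − 21.530 = -2.160
ΔCt(cisplatin-treated) = 23.370 − 21.460 = 1.910
ΔΔCt = 1.910 − (-2.160) = 4.070
Fold change = 2^(−4.070) = 0.060

0.06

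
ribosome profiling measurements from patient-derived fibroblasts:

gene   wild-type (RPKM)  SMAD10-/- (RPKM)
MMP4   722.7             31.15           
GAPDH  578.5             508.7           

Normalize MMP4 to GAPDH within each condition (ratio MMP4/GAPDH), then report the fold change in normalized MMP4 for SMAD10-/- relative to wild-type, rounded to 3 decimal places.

MMP4/GAPDH (wild-type) = 722.7 / 578.5 = 1.2493
MMP4/GAPDH (SMAD10-/-) = 31.15 / 508.7 = 0.061235
Fold change = 0.061235 / 1.2493 = 0.0490

0.049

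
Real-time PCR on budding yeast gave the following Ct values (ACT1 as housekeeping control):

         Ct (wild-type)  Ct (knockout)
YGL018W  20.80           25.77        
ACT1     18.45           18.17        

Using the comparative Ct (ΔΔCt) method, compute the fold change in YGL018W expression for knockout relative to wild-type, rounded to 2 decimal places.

0.03

ΔCt(wild-type) = 20.800 − 18.450 = 2.350
ΔCt(knockout) = 25.770 − 18.170 = 7.600
ΔΔCt = 7.600 − 2.350 = 5.250
Fold change = 2^(−5.250) = 0.026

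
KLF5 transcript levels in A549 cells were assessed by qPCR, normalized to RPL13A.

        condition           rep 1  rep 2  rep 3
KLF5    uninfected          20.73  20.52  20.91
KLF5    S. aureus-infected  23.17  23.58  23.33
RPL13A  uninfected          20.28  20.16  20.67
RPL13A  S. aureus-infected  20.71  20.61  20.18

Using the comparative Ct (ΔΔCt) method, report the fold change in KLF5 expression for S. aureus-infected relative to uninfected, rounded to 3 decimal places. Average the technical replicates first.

0.176

Mean Ct: KLF5 uninfected 20.720; KLF5 S. aureus-infected 23.360; RPL13A uninfected 20.370; RPL13A S. aureus-infected 20.500
ΔCt(uninfected) = 20.720 − 20.370 = 0.350
ΔCt(S. aureus-infected) = 23.360 − 20.500 = 2.860
ΔΔCt = 2.860 − 0.350 = 2.510
Fold change = 2^(−2.510) = 0.1756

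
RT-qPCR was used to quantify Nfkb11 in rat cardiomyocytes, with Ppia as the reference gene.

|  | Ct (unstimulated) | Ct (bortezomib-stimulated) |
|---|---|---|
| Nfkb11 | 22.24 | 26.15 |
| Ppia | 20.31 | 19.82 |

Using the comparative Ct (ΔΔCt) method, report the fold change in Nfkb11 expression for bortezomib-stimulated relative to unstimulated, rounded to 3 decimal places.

0.047

ΔCt(unstimulated) = 22.240 − 20.310 = 1.930
ΔCt(bortezomib-stimulated) = 26.150 − 19.820 = 6.330
ΔΔCt = 6.330 − 1.930 = 4.400
Fold change = 2^(−4.400) = 0.0474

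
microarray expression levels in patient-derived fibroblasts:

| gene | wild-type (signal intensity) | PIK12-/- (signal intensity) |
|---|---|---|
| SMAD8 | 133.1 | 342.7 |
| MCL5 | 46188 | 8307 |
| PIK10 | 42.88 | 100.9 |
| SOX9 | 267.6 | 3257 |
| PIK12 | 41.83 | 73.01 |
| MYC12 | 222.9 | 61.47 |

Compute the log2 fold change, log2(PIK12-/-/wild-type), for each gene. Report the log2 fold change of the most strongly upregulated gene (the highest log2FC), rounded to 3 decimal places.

log2(342.7/133.1) = 1.364  (SMAD8)
log2(8307/46188) = -2.475  (MCL5)
log2(100.9/42.88) = 1.235  (PIK10)
log2(3257/267.6) = 3.605  (SOX9)
log2(73.01/41.83) = 0.804  (PIK12)
log2(61.47/222.9) = -1.858  (MYC12)
SOX9 is most strongly upregulated.

3.605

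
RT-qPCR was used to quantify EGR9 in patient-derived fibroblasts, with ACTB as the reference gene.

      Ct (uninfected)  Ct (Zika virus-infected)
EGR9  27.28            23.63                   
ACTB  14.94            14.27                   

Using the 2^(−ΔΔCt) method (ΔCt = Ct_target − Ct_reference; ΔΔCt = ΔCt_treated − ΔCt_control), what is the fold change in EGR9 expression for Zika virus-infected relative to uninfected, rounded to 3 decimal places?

ΔCt(uninfected) = 27.280 − 14.940 = 12.340
ΔCt(Zika virus-infected) = 23.630 − 14.270 = 9.360
ΔΔCt = 9.360 − 12.340 = -2.980
Fold change = 2^(−(-2.980)) = 2^2.980 = 7.8899

7.890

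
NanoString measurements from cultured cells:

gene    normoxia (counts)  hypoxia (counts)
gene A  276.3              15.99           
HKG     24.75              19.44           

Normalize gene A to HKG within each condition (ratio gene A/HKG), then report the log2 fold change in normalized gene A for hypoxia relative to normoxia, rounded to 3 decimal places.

gene A/HKG (normoxia) = 276.3 / 24.75 = 11.164
gene A/HKG (hypoxia) = 15.99 / 19.44 = 0.82253
Fold change = 0.82253 / 11.164 = 0.0737
log2(0.0737) = -3.7626

-3.763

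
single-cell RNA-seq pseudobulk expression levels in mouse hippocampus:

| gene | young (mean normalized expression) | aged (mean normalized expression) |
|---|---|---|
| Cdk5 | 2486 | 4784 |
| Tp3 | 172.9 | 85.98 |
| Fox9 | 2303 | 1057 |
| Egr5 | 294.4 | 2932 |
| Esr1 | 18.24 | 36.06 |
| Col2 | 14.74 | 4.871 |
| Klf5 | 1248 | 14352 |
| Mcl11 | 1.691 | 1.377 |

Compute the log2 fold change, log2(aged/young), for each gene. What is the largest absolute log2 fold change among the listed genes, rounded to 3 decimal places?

log2(4784/2486) = 0.944  (Cdk5)
log2(85.98/172.9) = -1.008  (Tp3)
log2(1057/2303) = -1.124  (Fox9)
log2(2932/294.4) = 3.316  (Egr5)
log2(36.06/18.24) = 0.983  (Esr1)
log2(4.871/14.74) = -1.597  (Col2)
log2(14352/1248) = 3.524  (Klf5)
log2(1.377/1.691) = -0.296  (Mcl11)
The largest magnitude belongs to Klf5.

3.524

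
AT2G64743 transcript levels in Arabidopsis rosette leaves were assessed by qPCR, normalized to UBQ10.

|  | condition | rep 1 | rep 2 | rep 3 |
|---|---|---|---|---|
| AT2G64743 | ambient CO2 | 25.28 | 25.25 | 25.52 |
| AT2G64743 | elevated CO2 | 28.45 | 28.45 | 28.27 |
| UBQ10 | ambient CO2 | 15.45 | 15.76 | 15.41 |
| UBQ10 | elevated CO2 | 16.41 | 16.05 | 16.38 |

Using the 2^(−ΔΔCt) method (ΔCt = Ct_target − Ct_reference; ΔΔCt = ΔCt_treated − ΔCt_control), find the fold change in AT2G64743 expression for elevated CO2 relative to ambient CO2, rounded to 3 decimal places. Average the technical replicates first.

Mean Ct: AT2G64743 ambient CO2 25.350; AT2G64743 elevated CO2 28.390; UBQ10 ambient CO2 15.540; UBQ10 elevated CO2 16.280
ΔCt(ambient CO2) = 25.350 − 15.540 = 9.810
ΔCt(elevated CO2) = 28.390 − 16.280 = 12.110
ΔΔCt = 12.110 − 9.810 = 2.300
Fold change = 2^(−2.300) = 0.2031

0.203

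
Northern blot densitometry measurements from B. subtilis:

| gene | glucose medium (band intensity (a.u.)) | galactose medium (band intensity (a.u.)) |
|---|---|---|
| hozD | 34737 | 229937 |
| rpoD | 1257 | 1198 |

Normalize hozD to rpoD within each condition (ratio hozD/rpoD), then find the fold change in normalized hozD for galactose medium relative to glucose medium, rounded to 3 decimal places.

hozD/rpoD (glucose medium) = 34737 / 1257 = 27.635
hozD/rpoD (galactose medium) = 229937 / 1198 = 191.93
Fold change = 191.93 / 27.635 = 6.9454

6.945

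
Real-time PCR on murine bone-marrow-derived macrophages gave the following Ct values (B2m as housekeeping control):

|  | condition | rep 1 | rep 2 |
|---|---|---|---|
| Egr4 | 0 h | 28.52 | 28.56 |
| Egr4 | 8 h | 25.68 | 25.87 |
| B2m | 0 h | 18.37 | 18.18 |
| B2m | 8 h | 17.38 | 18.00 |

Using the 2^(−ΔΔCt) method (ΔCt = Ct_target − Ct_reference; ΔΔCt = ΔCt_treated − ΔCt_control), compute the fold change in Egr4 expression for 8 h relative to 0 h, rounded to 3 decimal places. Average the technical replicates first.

4.532

Mean Ct: Egr4 0 h 28.540; Egr4 8 h 25.775; B2m 0 h 18.275; B2m 8 h 17.690
ΔCt(0 h) = 28.540 − 18.275 = 10.265
ΔCt(8 h) = 25.775 − 17.690 = 8.085
ΔΔCt = 8.085 − 10.265 = -2.180
Fold change = 2^(−(-2.180)) = 2^2.180 = 4.5315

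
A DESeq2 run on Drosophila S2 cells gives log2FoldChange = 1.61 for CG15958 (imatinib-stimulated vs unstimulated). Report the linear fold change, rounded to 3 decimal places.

Fold change = 2^(1.61) = 3.0525

3.053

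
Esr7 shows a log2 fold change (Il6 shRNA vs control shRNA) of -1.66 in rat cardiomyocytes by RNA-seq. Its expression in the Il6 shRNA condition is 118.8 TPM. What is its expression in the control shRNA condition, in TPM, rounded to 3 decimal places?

375.428

Fold change = 2^(-1.66) = 0.3164
control shRNA expression = 118.8 / 0.3164 = 375.428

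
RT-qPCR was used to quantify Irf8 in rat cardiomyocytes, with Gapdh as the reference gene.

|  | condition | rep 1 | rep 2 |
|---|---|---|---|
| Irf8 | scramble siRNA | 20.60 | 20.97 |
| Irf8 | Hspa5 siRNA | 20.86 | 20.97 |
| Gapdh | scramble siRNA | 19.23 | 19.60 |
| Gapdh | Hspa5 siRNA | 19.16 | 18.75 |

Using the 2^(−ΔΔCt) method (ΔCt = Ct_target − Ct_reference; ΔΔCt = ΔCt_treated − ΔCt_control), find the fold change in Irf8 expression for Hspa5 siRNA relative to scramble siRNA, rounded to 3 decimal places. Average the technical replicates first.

0.664

Mean Ct: Irf8 scramble siRNA 20.785; Irf8 Hspa5 siRNA 20.915; Gapdh scramble siRNA 19.415; Gapdh Hspa5 siRNA 18.955
ΔCt(scramble siRNA) = 20.785 − 19.415 = 1.370
ΔCt(Hspa5 siRNA) = 20.915 − 18.955 = 1.960
ΔΔCt = 1.960 − 1.370 = 0.590
Fold change = 2^(−0.590) = 0.6643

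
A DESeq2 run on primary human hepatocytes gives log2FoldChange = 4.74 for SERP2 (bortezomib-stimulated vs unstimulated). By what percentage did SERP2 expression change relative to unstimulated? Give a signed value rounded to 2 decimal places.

Fold change = 2^(4.74) = 26.7228
Percent change = (FC − 1) × 100% = (26.7228 − 1) × 100 = 2572.28%

2572.28%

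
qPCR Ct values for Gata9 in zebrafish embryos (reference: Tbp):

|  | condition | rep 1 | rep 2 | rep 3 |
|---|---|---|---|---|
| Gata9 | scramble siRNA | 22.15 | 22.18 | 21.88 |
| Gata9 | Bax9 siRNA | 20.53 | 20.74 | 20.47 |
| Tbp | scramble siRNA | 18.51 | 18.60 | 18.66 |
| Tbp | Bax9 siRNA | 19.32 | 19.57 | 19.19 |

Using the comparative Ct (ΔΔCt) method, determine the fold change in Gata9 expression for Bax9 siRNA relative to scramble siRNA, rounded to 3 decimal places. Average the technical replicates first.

Mean Ct: Gata9 scramble siRNA 22.070; Gata9 Bax9 siRNA 20.580; Tbp scramble siRNA 18.590; Tbp Bax9 siRNA 19.360
ΔCt(scramble siRNA) = 22.070 − 18.590 = 3.480
ΔCt(Bax9 siRNA) = 20.580 − 19.360 = 1.220
ΔΔCt = 1.220 − 3.480 = -2.260
Fold change = 2^(−(-2.260)) = 2^2.260 = 4.7899

4.790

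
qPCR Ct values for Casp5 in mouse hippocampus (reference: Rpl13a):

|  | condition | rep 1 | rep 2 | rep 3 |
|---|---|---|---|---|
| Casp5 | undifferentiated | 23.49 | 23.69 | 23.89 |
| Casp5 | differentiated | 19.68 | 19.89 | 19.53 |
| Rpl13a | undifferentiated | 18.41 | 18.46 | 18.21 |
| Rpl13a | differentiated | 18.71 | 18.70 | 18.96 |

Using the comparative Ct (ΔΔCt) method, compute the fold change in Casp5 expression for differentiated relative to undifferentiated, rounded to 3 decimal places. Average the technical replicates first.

21.407

Mean Ct: Casp5 undifferentiated 23.690; Casp5 differentiated 19.700; Rpl13a undifferentiated 18.360; Rpl13a differentiated 18.790
ΔCt(undifferentiated) = 23.690 − 18.360 = 5.330
ΔCt(differentiated) = 19.700 − 18.790 = 0.910
ΔΔCt = 0.910 − 5.330 = -4.420
Fold change = 2^(−(-4.420)) = 2^4.420 = 21.4068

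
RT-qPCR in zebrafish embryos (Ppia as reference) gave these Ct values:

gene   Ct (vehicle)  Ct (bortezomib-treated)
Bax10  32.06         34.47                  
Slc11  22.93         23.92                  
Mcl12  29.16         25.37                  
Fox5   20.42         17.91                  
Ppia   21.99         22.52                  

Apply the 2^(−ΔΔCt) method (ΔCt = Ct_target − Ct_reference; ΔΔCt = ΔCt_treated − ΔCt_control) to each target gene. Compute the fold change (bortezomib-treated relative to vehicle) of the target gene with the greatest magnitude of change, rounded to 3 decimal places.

Bax10: ΔΔCt = (34.47−22.52) − (32.06−21.99) = 11.95 − 10.07 = 1.88; fold change = 2^-1.88 = 0.272
Slc11: ΔΔCt = (23.92−22.52) − (22.93−21.99) = 1.40 − 0.94 = 0.46; fold change = 2^-0.46 = 0.727
Mcl12: ΔΔCt = (25.37−22.52) − (29.16−21.99) = 2.85 − 7.17 = -4.32; fold change = 2^4.32 = 19.973
Fox5: ΔΔCt = (17.91−22.52) − (20.42−21.99) = -4.61 − (-1.57) = -3.04; fold change = 2^3.04 = 8.225
Mcl12 has the largest |ΔΔCt| = 4.32.

19.973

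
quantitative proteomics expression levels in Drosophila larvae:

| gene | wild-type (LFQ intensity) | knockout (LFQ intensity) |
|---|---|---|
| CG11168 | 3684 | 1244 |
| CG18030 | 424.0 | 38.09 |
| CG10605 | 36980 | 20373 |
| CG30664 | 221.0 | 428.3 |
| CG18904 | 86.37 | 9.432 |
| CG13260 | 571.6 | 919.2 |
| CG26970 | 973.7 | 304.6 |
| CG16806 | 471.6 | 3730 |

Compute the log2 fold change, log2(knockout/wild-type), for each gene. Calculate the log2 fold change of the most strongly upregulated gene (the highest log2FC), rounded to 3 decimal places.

2.984

log2(1244/3684) = -1.566  (CG11168)
log2(38.09/424.0) = -3.477  (CG18030)
log2(20373/36980) = -0.860  (CG10605)
log2(428.3/221.0) = 0.955  (CG30664)
log2(9.432/86.37) = -3.195  (CG18904)
log2(919.2/571.6) = 0.685  (CG13260)
log2(304.6/973.7) = -1.677  (CG26970)
log2(3730/471.6) = 2.984  (CG16806)
CG16806 is most strongly upregulated.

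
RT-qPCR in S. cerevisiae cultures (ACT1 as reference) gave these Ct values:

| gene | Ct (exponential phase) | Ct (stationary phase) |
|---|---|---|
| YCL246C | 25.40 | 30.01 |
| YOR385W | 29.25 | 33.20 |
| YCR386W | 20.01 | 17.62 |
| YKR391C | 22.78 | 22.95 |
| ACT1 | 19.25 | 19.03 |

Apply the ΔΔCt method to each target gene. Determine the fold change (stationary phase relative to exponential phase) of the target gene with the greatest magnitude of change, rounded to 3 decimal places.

YCL246C: ΔΔCt = (30.01−19.03) − (25.40−19.25) = 10.98 − 6.15 = 4.83; fold change = 2^-4.83 = 0.035
YOR385W: ΔΔCt = (33.20−19.03) − (29.25−19.25) = 14.17 − 10.00 = 4.17; fold change = 2^-4.17 = 0.056
YCR386W: ΔΔCt = (17.62−19.03) − (20.01−19.25) = -1.41 − 0.76 = -2.17; fold change = 2^2.17 = 4.500
YKR391C: ΔΔCt = (22.95−19.03) − (22.78−19.25) = 3.92 − 3.53 = 0.39; fold change = 2^-0.39 = 0.763
YCL246C has the largest |ΔΔCt| = 4.83.

0.035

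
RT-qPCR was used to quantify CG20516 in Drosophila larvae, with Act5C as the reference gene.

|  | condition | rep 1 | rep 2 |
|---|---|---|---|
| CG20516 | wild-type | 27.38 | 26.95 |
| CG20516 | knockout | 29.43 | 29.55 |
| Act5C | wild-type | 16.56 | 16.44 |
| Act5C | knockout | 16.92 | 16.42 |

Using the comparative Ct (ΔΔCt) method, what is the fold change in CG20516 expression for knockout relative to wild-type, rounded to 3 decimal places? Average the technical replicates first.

Mean Ct: CG20516 wild-type 27.165; CG20516 knockout 29.490; Act5C wild-type 16.500; Act5C knockout 16.670
ΔCt(wild-type) = 27.165 − 16.500 = 10.665
ΔCt(knockout) = 29.490 − 16.670 = 12.820
ΔΔCt = 12.820 − 10.665 = 2.155
Fold change = 2^(−2.155) = 0.2245

0.225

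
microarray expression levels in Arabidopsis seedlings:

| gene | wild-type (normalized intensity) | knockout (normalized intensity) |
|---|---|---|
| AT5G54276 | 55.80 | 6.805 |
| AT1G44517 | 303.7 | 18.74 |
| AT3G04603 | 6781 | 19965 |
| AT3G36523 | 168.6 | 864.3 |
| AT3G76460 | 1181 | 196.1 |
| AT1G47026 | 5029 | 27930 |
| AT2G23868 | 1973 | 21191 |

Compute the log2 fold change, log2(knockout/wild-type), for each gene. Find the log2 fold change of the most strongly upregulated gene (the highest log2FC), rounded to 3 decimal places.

log2(6.805/55.80) = -3.036  (AT5G54276)
log2(18.74/303.7) = -4.018  (AT1G44517)
log2(19965/6781) = 1.558  (AT3G04603)
log2(864.3/168.6) = 2.358  (AT3G36523)
log2(196.1/1181) = -2.590  (AT3G76460)
log2(27930/5029) = 2.473  (AT1G47026)
log2(21191/1973) = 3.425  (AT2G23868)
AT2G23868 is most strongly upregulated.

3.425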